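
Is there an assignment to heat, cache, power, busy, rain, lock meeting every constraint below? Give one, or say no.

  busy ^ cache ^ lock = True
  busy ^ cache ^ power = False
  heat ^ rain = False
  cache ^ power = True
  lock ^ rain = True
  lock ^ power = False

Adding constraints 1, 2, 6 mod 2: every variable appears an even number of times on the left, so the left side is 0.
But the right sides sum to 1 (mod 2). 0 ≠ 1 — the system is inconsistent.

UNSATISFIABLE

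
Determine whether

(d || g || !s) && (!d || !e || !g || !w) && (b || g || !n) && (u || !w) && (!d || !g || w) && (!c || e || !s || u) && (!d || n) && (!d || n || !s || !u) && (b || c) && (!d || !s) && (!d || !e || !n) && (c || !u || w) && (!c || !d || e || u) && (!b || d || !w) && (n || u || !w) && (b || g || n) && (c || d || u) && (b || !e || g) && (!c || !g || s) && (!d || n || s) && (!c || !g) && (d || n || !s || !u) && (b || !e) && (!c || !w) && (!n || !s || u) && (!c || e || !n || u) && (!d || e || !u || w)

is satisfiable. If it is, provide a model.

u=T, e=F, n=T, g=F, d=T, c=F, s=F, w=T, b=T

Set u = True.
Set e = False.
Set n = True.
Set g = False.
  then (b || g || !n) forces b = True.
Set d = True.
  then (!d || !s) forces s = False.
  then (!d || e || !u || w) forces w = True.
  then (!c || !w) forces c = False.
All clauses satisfied.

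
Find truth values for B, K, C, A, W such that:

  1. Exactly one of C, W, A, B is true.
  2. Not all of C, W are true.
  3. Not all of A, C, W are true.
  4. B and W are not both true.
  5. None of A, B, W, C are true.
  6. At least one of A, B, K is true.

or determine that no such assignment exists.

The formula is unsatisfiable.

Case B = True:
  Constraint (5) is violated (B=T) — contradiction.
Case B = False:
  (5) forces A = False.
  (5) forces W = False.
  (1) with W=F, A=F, B=F forces C = True.
  Constraint (5) is violated (C=T) — contradiction.
Both cases fail — unsatisfiable.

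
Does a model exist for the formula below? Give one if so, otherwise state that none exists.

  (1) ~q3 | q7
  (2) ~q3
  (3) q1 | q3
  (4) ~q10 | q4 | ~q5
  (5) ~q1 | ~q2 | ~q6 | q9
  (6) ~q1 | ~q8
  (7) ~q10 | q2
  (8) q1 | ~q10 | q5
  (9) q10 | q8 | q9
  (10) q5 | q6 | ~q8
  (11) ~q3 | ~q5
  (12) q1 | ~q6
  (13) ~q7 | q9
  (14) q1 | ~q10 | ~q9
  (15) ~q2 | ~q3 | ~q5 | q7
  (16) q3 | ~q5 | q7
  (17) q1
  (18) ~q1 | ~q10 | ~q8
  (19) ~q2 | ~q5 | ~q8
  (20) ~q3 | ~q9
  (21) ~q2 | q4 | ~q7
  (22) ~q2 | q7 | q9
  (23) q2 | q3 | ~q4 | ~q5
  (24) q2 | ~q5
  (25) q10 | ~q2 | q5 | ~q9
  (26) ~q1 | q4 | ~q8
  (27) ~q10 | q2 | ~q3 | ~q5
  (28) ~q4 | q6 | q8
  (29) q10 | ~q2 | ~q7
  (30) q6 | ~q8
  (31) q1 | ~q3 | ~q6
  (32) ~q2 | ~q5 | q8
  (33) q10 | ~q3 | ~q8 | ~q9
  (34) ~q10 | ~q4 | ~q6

Unit clause (~q3) forces q3 = False.
In (q1 | q3) only q1 is left, so q1 = True.
In (~q1 | ~q8) only ~q8 is left, so q8 = False.
Set q2 = False.
  then (~q10 | q2) forces q10 = False.
  then (q10 | q8 | q9) forces q9 = True.
  then (q2 | ~q5) forces q5 = False.
Set q4 = False.
Set q6 = False.
Set q7 = True.
All clauses satisfied.

q1: True, q2: False, q3: False, q4: False, q5: False, q6: False, q7: True, q8: False, q9: True, q10: False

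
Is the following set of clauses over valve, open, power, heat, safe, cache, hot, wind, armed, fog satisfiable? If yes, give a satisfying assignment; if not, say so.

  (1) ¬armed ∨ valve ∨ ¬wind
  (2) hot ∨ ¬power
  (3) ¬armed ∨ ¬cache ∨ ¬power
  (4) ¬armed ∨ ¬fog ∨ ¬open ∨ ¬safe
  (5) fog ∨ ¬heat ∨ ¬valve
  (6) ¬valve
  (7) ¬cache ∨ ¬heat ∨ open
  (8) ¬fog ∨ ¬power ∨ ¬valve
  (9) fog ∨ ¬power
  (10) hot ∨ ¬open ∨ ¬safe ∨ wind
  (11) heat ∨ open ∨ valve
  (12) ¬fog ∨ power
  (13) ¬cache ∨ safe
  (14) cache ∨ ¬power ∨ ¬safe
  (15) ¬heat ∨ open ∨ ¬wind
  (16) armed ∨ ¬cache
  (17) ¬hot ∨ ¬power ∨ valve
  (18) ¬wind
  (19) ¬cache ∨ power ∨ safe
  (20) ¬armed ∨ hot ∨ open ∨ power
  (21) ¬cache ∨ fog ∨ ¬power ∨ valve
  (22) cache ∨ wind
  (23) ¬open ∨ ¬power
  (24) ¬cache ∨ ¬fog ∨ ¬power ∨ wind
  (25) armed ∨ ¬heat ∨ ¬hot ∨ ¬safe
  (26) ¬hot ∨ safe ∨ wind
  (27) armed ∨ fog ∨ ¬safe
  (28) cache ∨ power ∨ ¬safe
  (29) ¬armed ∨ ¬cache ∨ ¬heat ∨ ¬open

Unit clause (¬valve) forces valve = False.
Unit clause (¬wind) forces wind = False.
In (cache ∨ wind) only cache is left, so cache = True.
In (¬cache ∨ safe) only safe is left, so safe = True.
In (armed ∨ ¬cache) only armed is left, so armed = True.
In (¬armed ∨ ¬cache ∨ ¬power) only ¬power is left, so power = False.
In (¬fog ∨ power) only ¬fog is left, so fog = False.
Try open = False:
  (¬cache ∨ ¬heat ∨ open) forces heat = False.
  clause (heat ∨ open ∨ valve) is falsified — backtrack.
So open = True.
  then (hot ∨ ¬open ∨ ¬safe ∨ wind) forces hot = True.
  then (¬armed ∨ ¬cache ∨ ¬heat ∨ ¬open) forces heat = False.
All clauses satisfied.

valve = False, open = True, power = False, heat = False, safe = True, cache = True, hot = True, wind = False, armed = True, fog = False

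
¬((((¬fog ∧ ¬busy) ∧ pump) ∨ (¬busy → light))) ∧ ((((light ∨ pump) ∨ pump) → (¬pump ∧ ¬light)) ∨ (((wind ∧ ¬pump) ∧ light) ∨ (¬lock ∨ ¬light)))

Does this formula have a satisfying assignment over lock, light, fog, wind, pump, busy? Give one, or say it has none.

lock = True, light = False, fog = False, wind = False, pump = False, busy = False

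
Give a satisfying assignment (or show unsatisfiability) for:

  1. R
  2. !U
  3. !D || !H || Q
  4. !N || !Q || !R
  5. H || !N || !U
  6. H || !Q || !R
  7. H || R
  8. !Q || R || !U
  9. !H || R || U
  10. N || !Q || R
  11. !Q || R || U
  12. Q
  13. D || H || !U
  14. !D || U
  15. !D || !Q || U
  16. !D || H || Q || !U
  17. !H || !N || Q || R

Unit clause (R) forces R = True.
Unit clause (!U) forces U = False.
Unit clause (Q) forces Q = True.
In (!D || U) only !D is left, so D = False.
In (!N || !Q || !R) only !N is left, so N = False.
In (H || !Q || !R) only H is left, so H = True.
All clauses satisfied.

U = False; R = True; Q = True; H = True; D = False; N = False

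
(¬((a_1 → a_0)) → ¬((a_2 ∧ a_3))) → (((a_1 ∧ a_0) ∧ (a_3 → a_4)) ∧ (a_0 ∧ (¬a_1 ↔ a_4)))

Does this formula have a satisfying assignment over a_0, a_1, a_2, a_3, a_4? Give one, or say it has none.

a_0 = True, a_1 = True, a_2 = True, a_3 = False, a_4 = False

  (¬((a_1 → a_0)) → ¬((a_2 ∧ a_3))) → (((a_1 ∧ a_0) ∧ (a_3 → a_4)) ∧ (a_0 ∧ (¬a_1 ↔ a_4))) = True
    ¬((a_1 → a_0)) → ¬((a_2 ∧ a_3)) = True
      ¬((a_1 → a_0)) = False
        a_1 → a_0 = True
      ¬((a_2 ∧ a_3)) = True
        a_2 ∧ a_3 = False
    ((a_1 ∧ a_0) ∧ (a_3 → a_4)) ∧ (a_0 ∧ (¬a_1 ↔ a_4)) = True
      (a_1 ∧ a_0) ∧ (a_3 → a_4) = True
        a_1 ∧ a_0 = True
        a_3 → a_4 = True
      a_0 ∧ (¬a_1 ↔ a_4) = True
        ¬a_1 ↔ a_4 = True
          ¬a_1 = False
The formula evaluates to True.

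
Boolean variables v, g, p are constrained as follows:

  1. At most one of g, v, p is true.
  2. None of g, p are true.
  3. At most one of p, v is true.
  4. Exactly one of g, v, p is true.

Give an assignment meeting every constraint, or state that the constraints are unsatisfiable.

v = True; g = False; p = False

  (1) {g, v, p}: 1 true — at most one ✓
  (2) {g, p}: 0 true — none ✓
  (3) {p, v}: 1 true — at most one ✓
  (4) {g, v, p}: 1 true — exactly one ✓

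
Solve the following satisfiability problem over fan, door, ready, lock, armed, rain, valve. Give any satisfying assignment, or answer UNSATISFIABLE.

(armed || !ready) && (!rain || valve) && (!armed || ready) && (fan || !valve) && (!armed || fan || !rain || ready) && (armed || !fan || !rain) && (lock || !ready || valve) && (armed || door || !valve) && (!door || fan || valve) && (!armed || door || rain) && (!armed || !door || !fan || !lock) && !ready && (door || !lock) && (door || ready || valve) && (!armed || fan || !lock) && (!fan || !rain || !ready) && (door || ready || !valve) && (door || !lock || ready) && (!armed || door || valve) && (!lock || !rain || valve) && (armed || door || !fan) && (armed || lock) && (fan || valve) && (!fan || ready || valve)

fan: True, door: True, ready: False, lock: True, armed: False, rain: False, valve: True

Unit clause (!ready) forces ready = False.
In (!armed || ready) only !armed is left, so armed = False.
In (armed || lock) only lock is left, so lock = True.
In (door || !lock) only door is left, so door = True.
Try fan = False:
  (fan || !valve) forces valve = False.
  clause (!door || fan || valve) is falsified — backtrack.
So fan = True.
  then (armed || !fan || !rain) forces rain = False.
  then (!fan || ready || valve) forces valve = True.
All clauses satisfied.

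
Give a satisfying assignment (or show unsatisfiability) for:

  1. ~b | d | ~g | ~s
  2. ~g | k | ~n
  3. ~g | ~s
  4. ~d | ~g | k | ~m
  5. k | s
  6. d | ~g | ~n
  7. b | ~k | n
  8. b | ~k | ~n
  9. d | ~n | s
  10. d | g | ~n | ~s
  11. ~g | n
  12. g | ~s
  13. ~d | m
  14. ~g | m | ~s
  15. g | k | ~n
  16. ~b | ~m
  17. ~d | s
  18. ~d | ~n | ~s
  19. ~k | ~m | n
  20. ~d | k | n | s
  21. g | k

b = True, d = False, s = False, n = False, m = False, k = True, g = False

Set b = True.
  then (~b | ~m) forces m = False.
  then (~d | m) forces d = False.
Try s = True:
  (~b | d | ~g | ~s) forces g = False.
  clause (g | ~s) is falsified — backtrack.
So s = False.
  then (k | s) forces k = True.
  then (d | ~n | s) forces n = False.
  then (~g | n) forces g = False.
All clauses satisfied.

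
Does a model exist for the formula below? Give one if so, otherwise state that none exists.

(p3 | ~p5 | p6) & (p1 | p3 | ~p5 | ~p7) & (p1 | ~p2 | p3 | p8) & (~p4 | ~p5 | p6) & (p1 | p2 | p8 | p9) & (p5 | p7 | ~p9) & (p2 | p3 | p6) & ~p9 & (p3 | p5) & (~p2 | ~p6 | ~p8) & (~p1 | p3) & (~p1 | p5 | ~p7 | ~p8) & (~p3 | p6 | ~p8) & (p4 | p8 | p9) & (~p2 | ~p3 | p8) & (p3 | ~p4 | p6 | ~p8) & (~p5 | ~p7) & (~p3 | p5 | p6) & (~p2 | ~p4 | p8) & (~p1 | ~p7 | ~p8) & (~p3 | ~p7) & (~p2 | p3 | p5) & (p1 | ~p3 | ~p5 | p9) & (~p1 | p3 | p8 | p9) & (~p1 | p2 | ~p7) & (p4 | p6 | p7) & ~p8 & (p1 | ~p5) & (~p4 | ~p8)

Unit clause (~p9) forces p9 = False.
Unit clause (~p8) forces p8 = False.
In (p4 | p8 | p9) only p4 is left, so p4 = True.
In (~p2 | ~p4 | p8) only ~p2 is left, so p2 = False.
In (p1 | p2 | p8 | p9) only p1 is left, so p1 = True.
In (~p1 | p3) only p3 is left, so p3 = True.
In (~p3 | ~p7) only ~p7 is left, so p7 = False.
Set p5 = False.
  then (~p3 | p5 | p6) forces p6 = True.
All clauses satisfied.

p1=T, p2=F, p3=T, p4=T, p5=F, p6=T, p7=F, p8=F, p9=F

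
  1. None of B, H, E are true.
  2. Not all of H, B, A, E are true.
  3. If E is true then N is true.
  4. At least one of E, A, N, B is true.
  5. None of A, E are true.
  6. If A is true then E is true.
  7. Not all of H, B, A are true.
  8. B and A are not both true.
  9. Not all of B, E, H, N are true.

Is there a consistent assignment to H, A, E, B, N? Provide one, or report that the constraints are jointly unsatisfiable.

H=F, A=F, E=F, B=F, N=T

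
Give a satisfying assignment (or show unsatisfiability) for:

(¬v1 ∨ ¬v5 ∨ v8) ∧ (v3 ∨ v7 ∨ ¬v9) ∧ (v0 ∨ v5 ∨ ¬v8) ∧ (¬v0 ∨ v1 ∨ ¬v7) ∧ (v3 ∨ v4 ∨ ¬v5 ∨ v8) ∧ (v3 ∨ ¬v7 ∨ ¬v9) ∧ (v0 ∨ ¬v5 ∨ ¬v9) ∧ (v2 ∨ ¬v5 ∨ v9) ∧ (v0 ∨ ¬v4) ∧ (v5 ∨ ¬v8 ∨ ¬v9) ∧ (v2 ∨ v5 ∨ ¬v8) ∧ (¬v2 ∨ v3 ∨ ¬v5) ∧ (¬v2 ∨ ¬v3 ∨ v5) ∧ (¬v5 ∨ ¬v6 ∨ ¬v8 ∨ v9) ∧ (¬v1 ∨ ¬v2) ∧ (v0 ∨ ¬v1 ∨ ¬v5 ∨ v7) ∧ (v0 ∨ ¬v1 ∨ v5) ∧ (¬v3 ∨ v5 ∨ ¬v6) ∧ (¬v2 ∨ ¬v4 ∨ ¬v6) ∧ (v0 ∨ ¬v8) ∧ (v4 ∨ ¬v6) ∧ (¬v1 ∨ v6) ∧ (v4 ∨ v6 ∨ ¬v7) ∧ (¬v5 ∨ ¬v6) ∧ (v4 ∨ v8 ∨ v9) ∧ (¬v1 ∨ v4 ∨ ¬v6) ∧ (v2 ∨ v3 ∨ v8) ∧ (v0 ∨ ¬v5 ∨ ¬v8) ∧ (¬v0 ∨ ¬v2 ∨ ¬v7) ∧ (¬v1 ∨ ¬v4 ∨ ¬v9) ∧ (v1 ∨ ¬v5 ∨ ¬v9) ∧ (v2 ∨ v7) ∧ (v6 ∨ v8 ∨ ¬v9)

Set v0 = True.
Set v1 = False.
  then (¬v0 ∨ v1 ∨ ¬v7) forces v7 = False.
  then (v2 ∨ v7) forces v2 = True.
Set v3 = True.
  then (¬v2 ∨ ¬v3 ∨ v5) forces v5 = True.
  then (¬v5 ∨ ¬v6) forces v6 = False.
  then (v1 ∨ ¬v5 ∨ ¬v9) forces v9 = False.
Set v4 = False.
  then (v4 ∨ v8 ∨ v9) forces v8 = True.
All clauses satisfied.

v0 = True, v1 = False, v2 = True, v3 = True, v4 = False, v5 = True, v6 = False, v7 = False, v8 = True, v9 = False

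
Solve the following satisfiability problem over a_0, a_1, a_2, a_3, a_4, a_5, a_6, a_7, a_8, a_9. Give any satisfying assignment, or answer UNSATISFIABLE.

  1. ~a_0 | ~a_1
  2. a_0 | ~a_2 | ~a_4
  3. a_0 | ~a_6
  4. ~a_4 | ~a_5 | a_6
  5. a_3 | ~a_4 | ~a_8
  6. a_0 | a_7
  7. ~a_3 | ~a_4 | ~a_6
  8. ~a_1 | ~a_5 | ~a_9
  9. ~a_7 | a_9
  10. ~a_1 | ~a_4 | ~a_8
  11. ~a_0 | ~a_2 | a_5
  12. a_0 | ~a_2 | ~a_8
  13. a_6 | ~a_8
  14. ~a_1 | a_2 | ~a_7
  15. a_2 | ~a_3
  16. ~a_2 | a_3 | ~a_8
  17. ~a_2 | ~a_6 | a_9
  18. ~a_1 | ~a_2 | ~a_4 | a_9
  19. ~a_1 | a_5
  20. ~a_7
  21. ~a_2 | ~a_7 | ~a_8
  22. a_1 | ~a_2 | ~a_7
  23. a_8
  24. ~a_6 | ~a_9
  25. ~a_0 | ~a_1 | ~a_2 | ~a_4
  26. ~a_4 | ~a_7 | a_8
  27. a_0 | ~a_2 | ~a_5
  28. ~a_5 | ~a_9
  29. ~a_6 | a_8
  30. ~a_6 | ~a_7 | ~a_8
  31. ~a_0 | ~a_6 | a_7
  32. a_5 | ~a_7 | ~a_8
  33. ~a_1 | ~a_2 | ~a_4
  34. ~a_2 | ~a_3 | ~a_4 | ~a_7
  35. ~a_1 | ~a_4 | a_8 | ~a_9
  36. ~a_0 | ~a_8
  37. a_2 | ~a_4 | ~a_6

No satisfying assignment exists.

Case a_8 = True:
  (a_6 | ~a_8) forces a_6 = True.
  (a_0 | ~a_6) forces a_0 = True.
  Clause (~a_0 | ~a_8) is falsified — contradiction.
Case a_8 = False:
  Clause (a_8) is falsified — contradiction.
Both cases fail, so the formula is unsatisfiable.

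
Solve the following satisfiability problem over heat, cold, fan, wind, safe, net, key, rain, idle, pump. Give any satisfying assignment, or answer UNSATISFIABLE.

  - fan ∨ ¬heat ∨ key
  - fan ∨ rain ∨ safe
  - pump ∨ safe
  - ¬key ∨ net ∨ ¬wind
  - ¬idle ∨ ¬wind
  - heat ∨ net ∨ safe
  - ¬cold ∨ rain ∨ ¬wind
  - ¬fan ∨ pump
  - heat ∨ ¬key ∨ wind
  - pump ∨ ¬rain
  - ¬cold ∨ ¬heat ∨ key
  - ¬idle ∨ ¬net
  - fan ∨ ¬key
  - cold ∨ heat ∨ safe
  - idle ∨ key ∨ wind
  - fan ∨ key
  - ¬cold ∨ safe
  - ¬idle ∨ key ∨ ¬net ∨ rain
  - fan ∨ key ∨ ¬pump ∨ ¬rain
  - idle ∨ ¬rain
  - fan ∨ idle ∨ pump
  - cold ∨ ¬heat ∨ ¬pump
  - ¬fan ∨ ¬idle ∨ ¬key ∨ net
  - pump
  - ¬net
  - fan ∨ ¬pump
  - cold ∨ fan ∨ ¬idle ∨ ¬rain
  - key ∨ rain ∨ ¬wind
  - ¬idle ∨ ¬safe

heat=T, cold=T, fan=T, wind=F, safe=T, net=F, key=T, rain=F, idle=F, pump=T

Unit clause (pump) forces pump = True.
Unit clause (¬net) forces net = False.
In (fan ∨ ¬pump) only fan is left, so fan = True.
Set heat = True.
  then (cold ∨ ¬heat ∨ ¬pump) forces cold = True.
  then (¬cold ∨ ¬heat ∨ key) forces key = True.
  then (¬cold ∨ safe) forces safe = True.
  then (¬fan ∨ ¬idle ∨ ¬key ∨ net) forces idle = False.
  then (¬key ∨ net ∨ ¬wind) forces wind = False.
  then (idle ∨ ¬rain) forces rain = False.
All clauses satisfied.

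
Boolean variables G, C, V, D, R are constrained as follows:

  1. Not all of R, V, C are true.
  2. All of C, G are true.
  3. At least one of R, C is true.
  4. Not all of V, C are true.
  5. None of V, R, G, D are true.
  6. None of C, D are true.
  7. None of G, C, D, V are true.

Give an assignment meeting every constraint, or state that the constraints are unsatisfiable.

Case G = True:
  Constraint (5) is violated (G=T) — contradiction.
Case G = False:
  Constraint (2) is violated (G=F) — contradiction.
Both cases fail — unsatisfiable.

Unsatisfiable — no assignment works.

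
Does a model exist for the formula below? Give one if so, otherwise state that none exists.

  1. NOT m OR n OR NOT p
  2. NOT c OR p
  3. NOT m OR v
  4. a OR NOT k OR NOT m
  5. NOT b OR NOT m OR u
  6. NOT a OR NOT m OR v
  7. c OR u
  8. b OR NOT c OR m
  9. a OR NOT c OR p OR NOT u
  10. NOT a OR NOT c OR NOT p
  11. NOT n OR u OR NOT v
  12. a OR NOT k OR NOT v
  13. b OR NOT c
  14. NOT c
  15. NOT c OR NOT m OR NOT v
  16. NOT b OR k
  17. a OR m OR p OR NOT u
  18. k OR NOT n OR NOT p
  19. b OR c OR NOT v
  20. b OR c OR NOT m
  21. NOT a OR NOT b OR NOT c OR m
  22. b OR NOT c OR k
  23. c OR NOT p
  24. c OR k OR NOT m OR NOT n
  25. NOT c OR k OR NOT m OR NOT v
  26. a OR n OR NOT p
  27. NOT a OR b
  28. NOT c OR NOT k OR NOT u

n = False, k = True, b = True, u = True, v = True, m = True, p = False, a = True, c = False

Unit clause (NOT c) forces c = False.
In (c OR NOT p) only NOT p is left, so p = False.
In (c OR u) only u is left, so u = True.
Set n = False.
Try k = False:
  (NOT b OR k) forces b = False.
  (b OR c OR NOT v) forces v = False.
  (NOT m OR v) forces m = False.
  (a OR m OR p OR NOT u) forces a = True.
  clause (NOT a OR b) is falsified — backtrack.
So k = True.
Set b = True.
Set v = True.
  then (a OR NOT k OR NOT v) forces a = True.
Set m = True.
All clauses satisfied.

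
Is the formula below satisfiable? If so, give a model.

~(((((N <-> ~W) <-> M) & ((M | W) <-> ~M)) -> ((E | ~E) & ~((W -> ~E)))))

W = True, E = False, N = True, M = False

  ~(((((N <-> ~W) <-> M) & ((M | W) <-> ~M)) -> ((E | ~E) & ~((W -> ~E))))) = True
    (((N <-> ~W) <-> M) & ((M | W) <-> ~M)) -> ((E | ~E) & ~((W -> ~E))) = False
      ((N <-> ~W) <-> M) & ((M | W) <-> ~M) = True
        (N <-> ~W) <-> M = True
          N <-> ~W = False
            ~W = False
        (M | W) <-> ~M = True
          M | W = True
          ~M = True
      (E | ~E) & ~((W -> ~E)) = False
        E | ~E = True
          ~E = True
        ~((W -> ~E)) = False
          W -> ~E = True
            ~E = True
The formula evaluates to True.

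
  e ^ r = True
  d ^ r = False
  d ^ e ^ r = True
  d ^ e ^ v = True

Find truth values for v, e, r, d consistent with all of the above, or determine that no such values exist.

v: False, e: True, r: False, d: False

e ^ r = T ^ F = True ✓
d ^ r = F ^ F = False ✓
d ^ e ^ r = F ^ T ^ F = True ✓
d ^ e ^ v = F ^ T ^ F = True ✓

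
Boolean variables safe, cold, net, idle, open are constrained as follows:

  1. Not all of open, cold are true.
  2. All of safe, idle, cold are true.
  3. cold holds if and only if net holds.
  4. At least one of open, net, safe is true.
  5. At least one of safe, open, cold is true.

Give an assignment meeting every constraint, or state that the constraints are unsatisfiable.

safe = True, cold = True, net = True, idle = True, open = False

  (1) {open, cold}: 1/2 true — not all ✓
  (2) {safe, idle, cold}: all 3 true ✓
  (3) cold=T, net=T — same ✓
  (4) {open, net, safe}: 2 true — at least one ✓
  (5) {safe, open, cold}: 2 true — at least one ✓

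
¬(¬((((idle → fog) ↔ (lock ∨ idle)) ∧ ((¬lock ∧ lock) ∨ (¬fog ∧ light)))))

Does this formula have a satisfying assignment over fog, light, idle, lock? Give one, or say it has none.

fog = False; light = True; idle = False; lock = True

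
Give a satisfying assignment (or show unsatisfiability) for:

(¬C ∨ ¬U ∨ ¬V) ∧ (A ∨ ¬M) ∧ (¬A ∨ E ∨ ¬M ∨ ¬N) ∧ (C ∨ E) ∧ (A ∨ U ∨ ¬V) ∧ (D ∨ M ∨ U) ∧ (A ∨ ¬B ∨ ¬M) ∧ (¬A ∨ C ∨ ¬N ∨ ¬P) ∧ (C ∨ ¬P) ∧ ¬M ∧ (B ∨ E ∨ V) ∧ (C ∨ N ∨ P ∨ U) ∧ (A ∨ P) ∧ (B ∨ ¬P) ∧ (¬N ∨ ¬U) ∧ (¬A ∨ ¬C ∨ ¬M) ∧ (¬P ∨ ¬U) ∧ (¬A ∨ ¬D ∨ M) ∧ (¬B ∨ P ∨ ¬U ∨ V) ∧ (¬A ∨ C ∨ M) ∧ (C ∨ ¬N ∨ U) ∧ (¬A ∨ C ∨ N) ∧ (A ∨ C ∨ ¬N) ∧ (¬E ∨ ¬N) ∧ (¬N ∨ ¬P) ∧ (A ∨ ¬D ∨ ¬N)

Unit clause (¬M) forces M = False.
Set C = True.
Set U = False.
  then (D ∨ M ∨ U) forces D = True.
  then (¬A ∨ ¬D ∨ M) forces A = False.
  then (A ∨ ¬D ∨ ¬N) forces N = False.
  then (A ∨ U ∨ ¬V) forces V = False.
  then (A ∨ P) forces P = True.
  then (B ∨ ¬P) forces B = True.
Set E = False.
All clauses satisfied.

C = True; U = False; D = True; E = False; P = True; A = False; N = False; M = False; V = False; B = True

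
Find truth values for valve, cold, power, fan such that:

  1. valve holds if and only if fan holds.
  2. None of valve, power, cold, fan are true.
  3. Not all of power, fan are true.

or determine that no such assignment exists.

valve: False; cold: False; power: False; fan: False

  (1) valve=F, fan=F — same ✓
  (2) {valve, power, cold, fan}: 0 true — none ✓
  (3) {power, fan}: 0/2 true — not all ✓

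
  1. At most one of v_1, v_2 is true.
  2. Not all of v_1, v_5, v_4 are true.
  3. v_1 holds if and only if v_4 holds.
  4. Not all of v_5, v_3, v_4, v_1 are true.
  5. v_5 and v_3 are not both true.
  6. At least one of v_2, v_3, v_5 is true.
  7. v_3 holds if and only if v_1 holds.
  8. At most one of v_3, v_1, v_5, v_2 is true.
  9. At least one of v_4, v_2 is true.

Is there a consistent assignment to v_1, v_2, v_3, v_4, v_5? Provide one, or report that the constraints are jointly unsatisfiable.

v_1=F; v_2=T; v_3=F; v_4=F; v_5=F

  (1) {v_1, v_2}: 1 true — at most one ✓
  (2) {v_1, v_5, v_4}: 0/3 true — not all ✓
  (3) v_1=F, v_4=F — same ✓
  (4) {v_5, v_3, v_4, v_1}: 0/4 true — not all ✓
  (5) v_5=F, v_3=F — not both ✓
  (6) {v_2, v_3, v_5}: 1 true — at least one ✓
  (7) v_3=F, v_1=F — same ✓
  (8) {v_3, v_1, v_5, v_2}: 1 true — at most one ✓
  (9) {v_4, v_2}: 1 true — at least one ✓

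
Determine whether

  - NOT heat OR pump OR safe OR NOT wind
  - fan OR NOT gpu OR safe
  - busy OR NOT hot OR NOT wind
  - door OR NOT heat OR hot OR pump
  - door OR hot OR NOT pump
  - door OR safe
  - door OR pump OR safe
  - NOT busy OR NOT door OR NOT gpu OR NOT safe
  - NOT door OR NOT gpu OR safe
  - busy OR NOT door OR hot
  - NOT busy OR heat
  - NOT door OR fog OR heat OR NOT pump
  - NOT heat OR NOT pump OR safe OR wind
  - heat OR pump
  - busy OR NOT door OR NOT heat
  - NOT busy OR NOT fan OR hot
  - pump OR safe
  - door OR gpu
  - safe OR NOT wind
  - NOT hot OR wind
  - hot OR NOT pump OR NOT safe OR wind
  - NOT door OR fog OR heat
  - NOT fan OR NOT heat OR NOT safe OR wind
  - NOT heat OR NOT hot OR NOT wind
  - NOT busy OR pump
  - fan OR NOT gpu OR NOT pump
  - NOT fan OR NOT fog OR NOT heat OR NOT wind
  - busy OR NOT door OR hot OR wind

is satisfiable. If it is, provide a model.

gpu: False, hot: False, fog: True, heat: True, pump: True, door: True, safe: True, wind: True, busy: True, fan: False

Set gpu = False.
  then (door OR gpu) forces door = True.
Try hot = True:
  (NOT hot OR wind) forces wind = True.
  (busy OR NOT hot OR NOT wind) forces busy = True.
  (NOT busy OR heat) forces heat = True.
  clause (NOT heat OR NOT hot OR NOT wind) is falsified — backtrack.
So hot = False.
  then (busy OR NOT door OR hot) forces busy = True.
  then (NOT busy OR heat) forces heat = True.
  then (NOT busy OR NOT fan OR hot) forces fan = False.
  then (NOT busy OR pump) forces pump = True.
Set fog = True.
Set safe = True.
  then (hot OR NOT pump OR NOT safe OR wind) forces wind = True.
All clauses satisfied.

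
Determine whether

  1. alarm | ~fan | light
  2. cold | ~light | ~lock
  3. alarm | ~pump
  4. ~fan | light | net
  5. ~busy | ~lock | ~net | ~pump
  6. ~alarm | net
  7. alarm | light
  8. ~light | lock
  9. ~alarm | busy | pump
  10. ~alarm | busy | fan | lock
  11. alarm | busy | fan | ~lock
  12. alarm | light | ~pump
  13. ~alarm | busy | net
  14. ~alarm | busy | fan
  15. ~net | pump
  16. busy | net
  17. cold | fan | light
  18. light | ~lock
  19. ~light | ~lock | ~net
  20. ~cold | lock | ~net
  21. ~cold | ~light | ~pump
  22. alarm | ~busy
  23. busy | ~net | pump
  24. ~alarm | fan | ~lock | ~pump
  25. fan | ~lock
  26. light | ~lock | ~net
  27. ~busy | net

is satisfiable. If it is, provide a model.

alarm: True, light: False, cold: False, lock: False, fan: True, busy: False, pump: True, net: True

Set alarm = True.
  then (~alarm | net) forces net = True.
  then (~net | pump) forces pump = True.
Try light = True:
  (~light | lock) forces lock = True.
  clause (~light | ~lock | ~net) is falsified — backtrack.
So light = False.
  then (light | ~lock) forces lock = False.
  then (~cold | lock | ~net) forces cold = False.
  then (cold | fan | light) forces fan = True.
Set busy = False.
All clauses satisfied.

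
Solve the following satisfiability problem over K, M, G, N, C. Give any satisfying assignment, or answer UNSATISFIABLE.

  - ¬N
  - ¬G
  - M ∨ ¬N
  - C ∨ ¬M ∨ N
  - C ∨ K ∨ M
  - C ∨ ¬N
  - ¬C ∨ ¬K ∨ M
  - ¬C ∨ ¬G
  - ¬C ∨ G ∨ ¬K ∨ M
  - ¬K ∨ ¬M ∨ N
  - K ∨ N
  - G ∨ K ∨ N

K=T, M=F, G=F, N=F, C=F

Unit clause (¬N) forces N = False.
Unit clause (¬G) forces G = False.
In (K ∨ N) only K is left, so K = True.
In (¬K ∨ ¬M ∨ N) only ¬M is left, so M = False.
In (¬C ∨ ¬K ∨ M) only ¬C is left, so C = False.
All clauses satisfied.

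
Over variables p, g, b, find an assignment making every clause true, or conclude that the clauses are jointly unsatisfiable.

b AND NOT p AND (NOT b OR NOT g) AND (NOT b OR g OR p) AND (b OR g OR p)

Unsatisfiable

Case p = True:
  Clause (NOT p) is falsified — contradiction.
Case p = False:
  (b) forces b = True.
  (NOT b OR NOT g) forces g = False.
  Clause (NOT b OR g OR p) is falsified — contradiction.
Both cases fail, so the formula is unsatisfiable.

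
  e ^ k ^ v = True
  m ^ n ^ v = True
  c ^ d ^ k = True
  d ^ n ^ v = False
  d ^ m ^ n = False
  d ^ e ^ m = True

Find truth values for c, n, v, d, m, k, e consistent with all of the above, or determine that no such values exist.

c: True, n: True, v: False, d: True, m: False, k: True, e: False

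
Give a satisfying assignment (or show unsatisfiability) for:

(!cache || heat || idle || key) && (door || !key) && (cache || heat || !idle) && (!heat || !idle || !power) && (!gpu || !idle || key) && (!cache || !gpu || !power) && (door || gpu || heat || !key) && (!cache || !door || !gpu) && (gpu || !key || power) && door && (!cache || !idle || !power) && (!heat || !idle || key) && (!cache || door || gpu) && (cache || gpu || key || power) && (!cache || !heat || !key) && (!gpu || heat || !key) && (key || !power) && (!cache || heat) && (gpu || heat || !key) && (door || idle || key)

gpu=T, door=T, cache=F, heat=T, power=F, idle=T, key=T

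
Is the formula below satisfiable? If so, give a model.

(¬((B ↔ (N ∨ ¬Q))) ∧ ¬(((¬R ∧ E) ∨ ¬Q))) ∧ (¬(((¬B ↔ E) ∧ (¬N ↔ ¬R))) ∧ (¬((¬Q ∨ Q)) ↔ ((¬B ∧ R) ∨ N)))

R = True, E = False, N = False, B = True, Q = True

  ¬((B ↔ (N ∨ ¬Q))) ∧ ¬(((¬R ∧ E) ∨ ¬Q)) = True
    ¬((B ↔ (N ∨ ¬Q))) = True
      B ↔ (N ∨ ¬Q) = False
        N ∨ ¬Q = False
          ¬Q = False
    ¬(((¬R ∧ E) ∨ ¬Q)) = True
      (¬R ∧ E) ∨ ¬Q = False
        ¬R ∧ E = False
          ¬R = False
        ¬Q = False
  ¬(((¬B ↔ E) ∧ (¬N ↔ ¬R))) ∧ (¬((¬Q ∨ Q)) ↔ ((¬B ∧ R) ∨ N)) = True
    ¬(((¬B ↔ E) ∧ (¬N ↔ ¬R))) = True
      (¬B ↔ E) ∧ (¬N ↔ ¬R) = False
        ¬B ↔ E = True
          ¬B = False
        ¬N ↔ ¬R = False
          ¬N = True
          ¬R = False
    ¬((¬Q ∨ Q)) ↔ ((¬B ∧ R) ∨ N) = True
      ¬((¬Q ∨ Q)) = False
        ¬Q ∨ Q = True
          ¬Q = False
      (¬B ∧ R) ∨ N = False
        ¬B ∧ R = False
          ¬B = False
Both conjuncts True, so the formula holds.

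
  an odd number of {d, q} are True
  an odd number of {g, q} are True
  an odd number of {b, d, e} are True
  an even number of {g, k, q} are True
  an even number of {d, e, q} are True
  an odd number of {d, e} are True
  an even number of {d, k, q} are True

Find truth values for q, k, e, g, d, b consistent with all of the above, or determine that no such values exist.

q: True; k: True; e: True; g: False; d: False; b: False

{d, q}: 1 true → odd ✓
{g, q}: 1 true → odd ✓
{b, d, e}: 1 true → odd ✓
{g, k, q}: 2 true → even ✓
{d, e, q}: 2 true → even ✓
{d, e}: 1 true → odd ✓
{d, k, q}: 2 true → even ✓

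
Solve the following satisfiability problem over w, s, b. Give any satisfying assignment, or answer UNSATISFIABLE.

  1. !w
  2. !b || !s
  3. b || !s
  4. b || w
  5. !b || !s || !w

w=F; s=F; b=T

Unit clause (!w) forces w = False.
In (b || w) only b is left, so b = True.
In (!b || !s) only !s is left, so s = False.
Check each clause:
  (!w): !w holds.
  (!b || !s): !s holds.
  (b || !s): b holds.
  (b || w): b holds.
  (!b || !s || !w): !s holds.
All clauses satisfied.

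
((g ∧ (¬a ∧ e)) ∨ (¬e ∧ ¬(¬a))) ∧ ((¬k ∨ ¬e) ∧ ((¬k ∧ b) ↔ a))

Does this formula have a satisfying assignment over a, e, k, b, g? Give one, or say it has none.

a: True; e: False; k: False; b: True; g: True

  (g ∧ (¬a ∧ e)) ∨ (¬e ∧ ¬(¬a)) = True
    g ∧ (¬a ∧ e) = False
      ¬a ∧ e = False
        ¬a = False
    ¬e ∧ ¬(¬a) = True
      ¬e = True
      ¬(¬a) = True
        ¬a = False
  (¬k ∨ ¬e) ∧ ((¬k ∧ b) ↔ a) = True
    ¬k ∨ ¬e = True
      ¬k = True
      ¬e = True
    (¬k ∧ b) ↔ a = True
      ¬k ∧ b = True
        ¬k = True
Both conjuncts True, so the formula holds.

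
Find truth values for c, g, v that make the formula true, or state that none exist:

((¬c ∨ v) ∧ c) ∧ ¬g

c = True; g = False; v = True

  (¬c ∨ v) ∧ c = True
    ¬c ∨ v = True
      ¬c = False
  ¬g = True
Both conjuncts True, so the formula holds.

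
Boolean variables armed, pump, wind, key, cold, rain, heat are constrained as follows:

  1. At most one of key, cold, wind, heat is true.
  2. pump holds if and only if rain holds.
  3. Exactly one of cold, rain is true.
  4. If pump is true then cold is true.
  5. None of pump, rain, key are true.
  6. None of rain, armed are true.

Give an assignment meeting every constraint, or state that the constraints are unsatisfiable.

armed: False; pump: False; wind: False; key: False; cold: True; rain: False; heat: False

  (1) {key, cold, wind, heat}: 1 true — at most one ✓
  (2) pump=F, rain=F — same ✓
  (3) {cold, rain}: 1 true — exactly one ✓
  (4) pump=F ⇒ cold: vacuous ✓
  (5) {pump, rain, key}: 0 true — none ✓
  (6) {rain, armed}: 0 true — none ✓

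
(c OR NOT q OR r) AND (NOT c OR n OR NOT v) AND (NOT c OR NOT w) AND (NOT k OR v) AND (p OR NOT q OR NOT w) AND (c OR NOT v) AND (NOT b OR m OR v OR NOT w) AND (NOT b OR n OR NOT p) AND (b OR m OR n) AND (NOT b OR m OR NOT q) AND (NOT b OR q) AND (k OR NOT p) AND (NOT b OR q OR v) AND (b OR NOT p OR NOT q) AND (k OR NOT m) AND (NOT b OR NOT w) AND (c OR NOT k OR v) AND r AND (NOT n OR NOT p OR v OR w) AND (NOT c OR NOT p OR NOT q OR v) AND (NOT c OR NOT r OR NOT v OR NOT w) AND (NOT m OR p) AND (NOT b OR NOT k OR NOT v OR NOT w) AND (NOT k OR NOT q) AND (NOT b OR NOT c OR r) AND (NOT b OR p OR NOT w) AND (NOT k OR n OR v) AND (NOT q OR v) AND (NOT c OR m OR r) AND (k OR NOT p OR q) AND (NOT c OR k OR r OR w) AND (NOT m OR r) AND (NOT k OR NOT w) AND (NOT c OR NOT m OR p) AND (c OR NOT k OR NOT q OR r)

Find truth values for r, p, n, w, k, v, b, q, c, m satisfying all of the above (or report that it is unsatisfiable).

Unit clause (r) forces r = True.
Set p = False.
  then (NOT m OR p) forces m = False.
Set n = True.
Set w = False.
Set k = True.
  then (NOT k OR v) forces v = True.
  then (c OR NOT v) forces c = True.
  then (NOT k OR NOT q) forces q = False.
  then (NOT b OR q) forces b = False.
All clauses satisfied.

r = True, p = False, n = True, w = False, k = True, v = True, b = False, q = False, c = True, m = False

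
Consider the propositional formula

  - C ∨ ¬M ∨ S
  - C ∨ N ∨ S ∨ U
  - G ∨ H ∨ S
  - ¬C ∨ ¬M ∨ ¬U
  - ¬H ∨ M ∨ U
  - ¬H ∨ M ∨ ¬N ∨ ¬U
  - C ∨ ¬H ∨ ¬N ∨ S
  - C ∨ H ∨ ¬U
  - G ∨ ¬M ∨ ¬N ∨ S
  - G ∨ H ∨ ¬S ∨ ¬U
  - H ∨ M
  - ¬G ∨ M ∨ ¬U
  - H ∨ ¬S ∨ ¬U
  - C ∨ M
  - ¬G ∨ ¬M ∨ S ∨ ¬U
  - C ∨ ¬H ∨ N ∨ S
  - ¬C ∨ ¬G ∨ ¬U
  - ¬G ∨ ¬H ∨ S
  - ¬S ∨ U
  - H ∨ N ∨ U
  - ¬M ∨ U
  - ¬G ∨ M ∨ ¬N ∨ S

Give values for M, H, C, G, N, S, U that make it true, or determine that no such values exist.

M = False, H = True, C = True, G = False, N = False, S = False, U = True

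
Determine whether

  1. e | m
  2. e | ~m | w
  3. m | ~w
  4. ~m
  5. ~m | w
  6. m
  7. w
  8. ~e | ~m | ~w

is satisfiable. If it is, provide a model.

Case m = True:
  Clause (~m) is falsified — contradiction.
Case m = False:
  Clause (m) is falsified — contradiction.
Both cases fail, so the formula is unsatisfiable.

The formula is unsatisfiable.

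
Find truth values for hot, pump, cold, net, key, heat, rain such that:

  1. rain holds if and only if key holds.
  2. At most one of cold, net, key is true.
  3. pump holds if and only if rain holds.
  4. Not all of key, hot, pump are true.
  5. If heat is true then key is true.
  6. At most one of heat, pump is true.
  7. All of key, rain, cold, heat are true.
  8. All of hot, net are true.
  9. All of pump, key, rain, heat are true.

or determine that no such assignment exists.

No satisfying assignment exists.

Case cold = True:
  (2) with cold=T forces net = False.
  Constraint (8) is violated (net=F) — contradiction.
Case cold = False:
  Constraint (7) is violated (cold=F) — contradiction.
Both cases fail — unsatisfiable.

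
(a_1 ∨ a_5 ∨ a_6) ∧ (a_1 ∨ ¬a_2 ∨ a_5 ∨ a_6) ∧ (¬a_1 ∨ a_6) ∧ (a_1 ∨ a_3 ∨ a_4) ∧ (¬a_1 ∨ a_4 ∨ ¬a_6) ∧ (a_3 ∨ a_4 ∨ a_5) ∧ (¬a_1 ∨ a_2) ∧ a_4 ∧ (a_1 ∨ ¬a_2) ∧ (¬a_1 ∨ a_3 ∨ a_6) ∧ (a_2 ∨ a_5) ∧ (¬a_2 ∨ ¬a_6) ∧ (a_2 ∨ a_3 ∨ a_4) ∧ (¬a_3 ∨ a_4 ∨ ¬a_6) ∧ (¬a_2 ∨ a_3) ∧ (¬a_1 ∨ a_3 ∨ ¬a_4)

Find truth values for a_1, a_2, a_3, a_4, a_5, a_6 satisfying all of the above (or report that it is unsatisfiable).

a_1 = False, a_2 = False, a_3 = False, a_4 = True, a_5 = True, a_6 = False

Unit clause (a_4) forces a_4 = True.
Try a_1 = True:
  (¬a_1 ∨ a_6) forces a_6 = True.
  (¬a_1 ∨ a_2) forces a_2 = True.
  clause (¬a_2 ∨ ¬a_6) is falsified — backtrack.
So a_1 = False.
  then (a_1 ∨ ¬a_2) forces a_2 = False.
  then (a_2 ∨ a_5) forces a_5 = True.
Set a_3 = False.
Set a_6 = False.
All clauses satisfied.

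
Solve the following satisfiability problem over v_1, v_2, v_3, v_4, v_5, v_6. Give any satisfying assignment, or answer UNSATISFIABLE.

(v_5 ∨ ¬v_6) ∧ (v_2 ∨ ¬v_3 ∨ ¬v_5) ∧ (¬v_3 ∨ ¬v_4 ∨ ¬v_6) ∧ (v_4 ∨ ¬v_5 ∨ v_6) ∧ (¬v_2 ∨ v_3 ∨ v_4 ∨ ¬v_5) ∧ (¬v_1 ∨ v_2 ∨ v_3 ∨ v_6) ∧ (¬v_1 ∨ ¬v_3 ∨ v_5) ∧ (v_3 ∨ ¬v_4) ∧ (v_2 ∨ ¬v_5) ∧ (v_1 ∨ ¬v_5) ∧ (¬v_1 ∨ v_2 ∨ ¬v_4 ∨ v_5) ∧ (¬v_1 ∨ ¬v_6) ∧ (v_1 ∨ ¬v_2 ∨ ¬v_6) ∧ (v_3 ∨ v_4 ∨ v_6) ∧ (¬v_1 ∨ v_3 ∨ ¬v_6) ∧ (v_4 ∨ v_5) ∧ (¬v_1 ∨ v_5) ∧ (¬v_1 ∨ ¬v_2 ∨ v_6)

v_1: False, v_2: True, v_3: True, v_4: True, v_5: False, v_6: False

Set v_1 = False.
  then (v_1 ∨ ¬v_5) forces v_5 = False.
  then (v_4 ∨ v_5) forces v_4 = True.
  then (v_5 ∨ ¬v_6) forces v_6 = False.
  then (v_3 ∨ ¬v_4) forces v_3 = True.
Set v_2 = True.
All clauses satisfied.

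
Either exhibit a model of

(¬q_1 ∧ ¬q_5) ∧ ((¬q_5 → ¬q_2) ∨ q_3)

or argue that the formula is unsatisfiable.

q_1: False, q_2: False, q_3: False, q_5: False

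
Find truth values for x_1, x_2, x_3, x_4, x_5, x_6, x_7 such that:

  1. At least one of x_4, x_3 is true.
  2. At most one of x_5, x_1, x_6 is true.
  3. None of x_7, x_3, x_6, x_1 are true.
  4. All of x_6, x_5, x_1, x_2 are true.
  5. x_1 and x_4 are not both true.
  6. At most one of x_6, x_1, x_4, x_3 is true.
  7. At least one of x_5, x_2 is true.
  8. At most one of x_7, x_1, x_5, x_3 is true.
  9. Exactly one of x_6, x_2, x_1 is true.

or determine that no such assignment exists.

No satisfying assignment exists.

Case x_1 = True:
  Constraint (3) is violated (x_1=T) — contradiction.
Case x_1 = False:
  Constraint (4) is violated (x_1=F) — contradiction.
Both cases fail — unsatisfiable.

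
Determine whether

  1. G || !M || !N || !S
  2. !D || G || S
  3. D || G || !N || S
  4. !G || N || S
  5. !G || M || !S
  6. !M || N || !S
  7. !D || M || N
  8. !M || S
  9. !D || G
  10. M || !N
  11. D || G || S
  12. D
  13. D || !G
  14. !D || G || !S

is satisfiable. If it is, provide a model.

Unit clause (D) forces D = True.
In (!D || G) only G is left, so G = True.
Set S = True.
  then (!G || M || !S) forces M = True.
  then (!M || N || !S) forces N = True.
All clauses satisfied.

G=T, S=T, N=T, D=T, M=T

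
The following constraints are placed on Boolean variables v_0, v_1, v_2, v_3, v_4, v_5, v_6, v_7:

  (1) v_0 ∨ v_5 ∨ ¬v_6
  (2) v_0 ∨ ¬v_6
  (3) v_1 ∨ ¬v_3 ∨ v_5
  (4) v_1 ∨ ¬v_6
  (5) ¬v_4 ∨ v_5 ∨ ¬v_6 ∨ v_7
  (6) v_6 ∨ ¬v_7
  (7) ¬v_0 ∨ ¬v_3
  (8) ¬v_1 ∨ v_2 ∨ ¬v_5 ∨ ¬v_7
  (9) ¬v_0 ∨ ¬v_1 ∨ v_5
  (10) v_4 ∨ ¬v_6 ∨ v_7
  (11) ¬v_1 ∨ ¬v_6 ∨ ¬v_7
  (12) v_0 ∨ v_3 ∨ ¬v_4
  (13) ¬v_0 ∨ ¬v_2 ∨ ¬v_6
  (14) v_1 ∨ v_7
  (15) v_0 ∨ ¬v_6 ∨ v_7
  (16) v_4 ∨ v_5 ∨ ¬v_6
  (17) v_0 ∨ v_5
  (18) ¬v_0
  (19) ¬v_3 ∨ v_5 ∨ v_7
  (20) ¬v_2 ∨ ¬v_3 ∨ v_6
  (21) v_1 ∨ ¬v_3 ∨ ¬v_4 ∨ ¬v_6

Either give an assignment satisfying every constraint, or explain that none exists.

v_0 = False, v_1 = True, v_2 = False, v_3 = True, v_4 = True, v_5 = True, v_6 = False, v_7 = False

Unit clause (¬v_0) forces v_0 = False.
In (v_0 ∨ ¬v_6) only ¬v_6 is left, so v_6 = False.
In (v_6 ∨ ¬v_7) only ¬v_7 is left, so v_7 = False.
In (v_1 ∨ v_7) only v_1 is left, so v_1 = True.
In (v_0 ∨ v_5) only v_5 is left, so v_5 = True.
Set v_2 = False.
Set v_3 = True.
Set v_4 = True.
All clauses satisfied.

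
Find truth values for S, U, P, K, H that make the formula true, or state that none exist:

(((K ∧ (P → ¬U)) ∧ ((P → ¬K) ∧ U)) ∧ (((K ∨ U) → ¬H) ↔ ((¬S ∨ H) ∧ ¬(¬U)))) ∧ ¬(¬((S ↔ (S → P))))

Case U = True: the formula simplifies to (((K ∧ ¬P) ∧ (P → ¬K)) ∧ (¬H ↔ (¬S ∨ H))) ∧ ¬(¬((S ↔ (S → P)))).
  P = True: the conjunct ¬P is False.
  P = False: simplifies to (K ∧ (¬H ↔ (¬S ∨ H))) ∧ ¬(¬((S ↔ ¬S))).
    S = True: the conjunct ¬(¬((S ↔ ¬S))) becomes ¬(¬False) = False.
    S = False: the conjunct ¬(¬((S ↔ ¬S))) becomes ¬(¬False) = False.
Case U = False: the conjunct U is False.
Both cases fail — unsatisfiable.

No satisfying assignment exists.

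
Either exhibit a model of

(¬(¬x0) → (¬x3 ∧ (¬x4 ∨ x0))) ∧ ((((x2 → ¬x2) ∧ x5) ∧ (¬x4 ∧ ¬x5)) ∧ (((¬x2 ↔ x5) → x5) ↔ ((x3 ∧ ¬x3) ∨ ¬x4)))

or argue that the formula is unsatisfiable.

The formula is unsatisfiable.

Case x5 = True: the conjunct ¬x5 is False.
Case x5 = False: the conjunct x5 is False.
Both cases fail — unsatisfiable.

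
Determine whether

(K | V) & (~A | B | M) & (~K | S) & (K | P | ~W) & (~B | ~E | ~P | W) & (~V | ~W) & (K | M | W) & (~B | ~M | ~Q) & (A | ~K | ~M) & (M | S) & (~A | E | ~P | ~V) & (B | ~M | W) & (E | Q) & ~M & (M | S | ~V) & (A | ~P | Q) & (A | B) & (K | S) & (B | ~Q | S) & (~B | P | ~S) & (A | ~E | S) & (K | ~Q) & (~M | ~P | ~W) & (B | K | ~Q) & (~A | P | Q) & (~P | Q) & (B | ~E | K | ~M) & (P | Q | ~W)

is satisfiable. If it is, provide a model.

Unit clause (~M) forces M = False.
In (M | S) only S is left, so S = True.
Try B = False:
  (~A | B | M) forces A = False.
  clause (A | B) is falsified — backtrack.
So B = True.
  then (~B | P | ~S) forces P = True.
  then (~P | Q) forces Q = True.
  then (K | ~Q) forces K = True.
Set W = True.
  then (~V | ~W) forces V = False.
Set A = True.
Set E = True.
All clauses satisfied.

M: False, B: True, W: True, A: True, S: True, P: True, Q: True, V: False, K: True, E: True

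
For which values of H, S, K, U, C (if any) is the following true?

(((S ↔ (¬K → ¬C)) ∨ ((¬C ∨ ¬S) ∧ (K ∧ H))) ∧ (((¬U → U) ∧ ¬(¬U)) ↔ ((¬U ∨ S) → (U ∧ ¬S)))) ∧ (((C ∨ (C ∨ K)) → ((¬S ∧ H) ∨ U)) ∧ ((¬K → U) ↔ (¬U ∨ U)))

H=F, S=F, K=F, U=T, C=T

  ((S ↔ (¬K → ¬C)) ∨ ((¬C ∨ ¬S) ∧ (K ∧ H))) ∧ (((¬U → U) ∧ ¬(¬U)) ↔ ((¬U ∨ S) → (U ∧ ¬S))) = True
    (S ↔ (¬K → ¬C)) ∨ ((¬C ∨ ¬S) ∧ (K ∧ H)) = True
      S ↔ (¬K → ¬C) = True
        ¬K → ¬C = False
          ¬K = True
          ¬C = False
      (¬C ∨ ¬S) ∧ (K ∧ H) = False
        ¬C ∨ ¬S = True
          ¬C = False
          ¬S = True
        K ∧ H = False
    ((¬U → U) ∧ ¬(¬U)) ↔ ((¬U ∨ S) → (U ∧ ¬S)) = True
      (¬U → U) ∧ ¬(¬U) = True
        ¬U → U = True
          ¬U = False
        ¬(¬U) = True
          ¬U = False
      (¬U ∨ S) → (U ∧ ¬S) = True
        ¬U ∨ S = False
          ¬U = False
        U ∧ ¬S = True
          ¬S = True
  ((C ∨ (C ∨ K)) → ((¬S ∧ H) ∨ U)) ∧ ((¬K → U) ↔ (¬U ∨ U)) = True
    (C ∨ (C ∨ K)) → ((¬S ∧ H) ∨ U) = True
      C ∨ (C ∨ K) = True
        C ∨ K = True
      (¬S ∧ H) ∨ U = True
        ¬S ∧ H = False
          ¬S = True
    (¬K → U) ↔ (¬U ∨ U) = True
      ¬K → U = True
        ¬K = True
      ¬U ∨ U = True
        ¬U = False
Both conjuncts True, so the formula holds.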